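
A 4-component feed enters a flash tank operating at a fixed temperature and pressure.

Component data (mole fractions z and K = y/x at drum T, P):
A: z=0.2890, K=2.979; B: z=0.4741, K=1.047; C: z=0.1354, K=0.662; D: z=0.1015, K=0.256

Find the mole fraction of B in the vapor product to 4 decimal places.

y_B = 0.4787

Rachford–Rice: g(V/F) = Σ zᵢ(Kᵢ−1)/(1+V/F(Kᵢ−1)) = 0.
Feasibility: ΣzᵢKᵢ = 1.4729, Σzᵢ/Kᵢ = 1.1508 — both > 1, two phases present.
Newton iteration, V/F⁰ = 0.5:
  V/F = 0.5000: g = 0.13392, g' = -0.4518 → V/F = 0.7964
  V/F = 0.7964: g = -0.00446, g' = -0.5389 → V/F = 0.7881
Converged at V/F = 0.7881.
Compositions from xᵢ = zᵢ/(1+V/F(Kᵢ−1)), yᵢ = Kᵢxᵢ:
  A: x = 0.1129, y = 0.3364
  B: x = 0.4572, y = 0.4787
  C: x = 0.1846, y = 0.1222
  D: x = 0.2454, y = 0.0628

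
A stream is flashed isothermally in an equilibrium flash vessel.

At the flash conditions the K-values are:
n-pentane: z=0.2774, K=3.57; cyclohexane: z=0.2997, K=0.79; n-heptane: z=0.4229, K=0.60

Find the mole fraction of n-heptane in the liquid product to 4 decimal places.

Let β = V/F and solve Σ zᵢ(Kᵢ−1)/(1+β(Kᵢ−1)) = 0.
Feasibility: ΣzᵢKᵢ = 1.4808, Σzᵢ/Kᵢ = 1.1619 — both > 1, two phases present.
Newton iteration, β⁰ = 0.5:
  β = 0.5000: g = 0.03023, g' = -0.4731 → β = 0.5639
  β = 0.5639: g = 0.00126, g' = -0.4353 → β = 0.5668
Converged at β = 0.5668.
Compositions from xᵢ = zᵢ/(1+β(Kᵢ−1)), yᵢ = Kᵢxᵢ:
  n-pentane: x = 0.1129, y = 0.4031
  cyclohexane: x = 0.3402, y = 0.2688
  n-heptane: x = 0.5469, y = 0.3281

x_n-heptane = 0.5469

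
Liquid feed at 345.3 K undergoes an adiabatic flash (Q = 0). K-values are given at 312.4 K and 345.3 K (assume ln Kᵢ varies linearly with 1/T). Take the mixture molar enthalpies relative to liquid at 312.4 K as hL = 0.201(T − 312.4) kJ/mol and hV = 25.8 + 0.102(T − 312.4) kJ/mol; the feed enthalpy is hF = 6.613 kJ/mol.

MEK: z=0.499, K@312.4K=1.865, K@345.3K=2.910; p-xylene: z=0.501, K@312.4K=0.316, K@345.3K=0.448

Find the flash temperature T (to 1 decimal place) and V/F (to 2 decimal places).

T = 316.2 K, V/F = 0.23

Adiabatic flash: solve Rachford–Rice at each trial T, then check hF = ψ·hV(T) + (1−ψ)·hL(T).
  T = 312.4 K: K = (1.865, 0.316), RR gives ψ = 0.150, H_out = 3.879 kJ/mol
  T = 345.3 K: K = (2.910, 0.448), RR gives ψ = 0.642, H_out = 21.078 kJ/mol
  T = 328.9 K: K = (2.357, 0.380), RR gives ψ = 0.435, H_out = 13.839 kJ/mol
  T = 320.6 K: K = (2.102, 0.347), RR gives ψ = 0.309, H_out = 9.380 kJ/mol
  T = 316.5 K: K = (1.981, 0.331), RR gives ψ = 0.236, H_out = 6.810 kJ/mol
  T = 314.4 K: K = (1.921, 0.323), RR gives ψ = 0.194, H_out = 5.362 kJ/mol
Linear interpolation between T = 314.4 (H_out = 5.362) and T = 316.5 (H_out = 6.810) on hF = 6.613 gives T ≈ 316.2 K, at which ψ = 0.23.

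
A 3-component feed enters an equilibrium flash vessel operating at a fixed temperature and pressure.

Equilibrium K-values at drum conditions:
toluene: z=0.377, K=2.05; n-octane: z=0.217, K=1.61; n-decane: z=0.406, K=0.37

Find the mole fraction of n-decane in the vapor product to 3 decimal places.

Iterate (Newton) starting at β = 0.38:
  β = 0.380: g = 0.0541, g' = -0.544 → β = 0.479
  β = 0.479: g = -0.0008, g' = -0.563 → β = 0.478
Converged at β = 0.478.
Compositions from xᵢ = zᵢ/(1+β(Kᵢ−1)), yᵢ = Kᵢxᵢ:
  toluene: x = 0.251, y = 0.515
  n-octane: x = 0.168, y = 0.270
  n-decane: x = 0.581, y = 0.215

y_n-decane = 0.215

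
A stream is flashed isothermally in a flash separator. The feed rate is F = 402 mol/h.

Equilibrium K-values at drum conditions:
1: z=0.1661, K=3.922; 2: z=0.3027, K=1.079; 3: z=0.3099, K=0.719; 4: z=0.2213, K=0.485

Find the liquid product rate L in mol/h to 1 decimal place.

Rachford–Rice: g(ψ) = Σ zᵢ(Kᵢ−1)/(1+ψ(Kᵢ−1)) = 0.
Check two-phase: ΣzᵢKᵢ = 1.3082 > 1 and Σzᵢ/Kᵢ = 1.2102 > 1, so g(0) = 0.3082 > 0 and g(1) = -0.2102 < 0.
Newton iteration, ψ⁰ = 0.5:
  ψ = 0.5000: g = -0.03459, g' = -0.3755 → ψ = 0.4079
  ψ = 0.4079: g = 0.00197, g' = -0.4223 → ψ = 0.4125
  ψ = 0.4125: g = 0.00001, g' = -0.4193 → ψ = 0.4126
Converged at ψ = 0.4126.
Then V = ψ·F = 0.4126·402 = 165.8 mol/h and L = F − V = 236.2 mol/h.

L = 236.2 mol/h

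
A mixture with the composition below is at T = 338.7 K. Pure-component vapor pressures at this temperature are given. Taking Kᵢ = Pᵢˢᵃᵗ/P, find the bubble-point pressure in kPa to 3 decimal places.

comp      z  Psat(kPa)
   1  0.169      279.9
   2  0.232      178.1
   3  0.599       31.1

Pbub = 107.251 kPa

At the bubble point ψ → 0, so ΣzᵢKᵢ = 1 with Kᵢ = Pᵢˢᵃᵗ/P ⇒ P = ΣzᵢPᵢˢᵃᵗ.
P = 0.169·279.9 + 0.232·178.1 + 0.599·31.1 = 107.251 kPa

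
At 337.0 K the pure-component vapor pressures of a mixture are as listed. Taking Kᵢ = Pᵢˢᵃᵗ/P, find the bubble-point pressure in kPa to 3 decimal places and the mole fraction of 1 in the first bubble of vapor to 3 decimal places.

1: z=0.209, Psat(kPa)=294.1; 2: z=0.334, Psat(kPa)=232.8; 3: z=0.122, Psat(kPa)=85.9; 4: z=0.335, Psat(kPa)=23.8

Pbub = 157.675 kPa, y_1 = 0.390

At the bubble point ψ → 0, so ΣzᵢKᵢ = 1 with Kᵢ = Pᵢˢᵃᵗ/P ⇒ P = ΣzᵢPᵢˢᵃᵗ.
P = 0.209·294.1 + 0.334·232.8 + 0.122·85.9 + 0.335·23.8 = 157.675 kPa
yᵢ = zᵢPᵢˢᵃᵗ/P ⇒ y_1 = 0.209·294.1/157.675 = 0.390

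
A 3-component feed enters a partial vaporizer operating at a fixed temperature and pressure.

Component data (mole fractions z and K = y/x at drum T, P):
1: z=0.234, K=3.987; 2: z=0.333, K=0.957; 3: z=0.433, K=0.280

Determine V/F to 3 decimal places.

Rachford–Rice: g(V/F) = Σ zᵢ(Kᵢ−1)/(1+V/F(Kᵢ−1)) = 0.
Check two-phase: ΣzᵢKᵢ = 1.373 > 1 and Σzᵢ/Kᵢ = 1.953 > 1, so g(0) = 0.373 > 0 and g(1) = -0.953 < 0.
Newton iteration, V/F⁰ = 0.5:
  V/F = 0.500: g = -0.2214, g' = -0.884 → V/F = 0.250
  V/F = 0.250: g = 0.0059, g' = -1.019 → V/F = 0.255
Converged at V/F = 0.255.

V/F = 0.255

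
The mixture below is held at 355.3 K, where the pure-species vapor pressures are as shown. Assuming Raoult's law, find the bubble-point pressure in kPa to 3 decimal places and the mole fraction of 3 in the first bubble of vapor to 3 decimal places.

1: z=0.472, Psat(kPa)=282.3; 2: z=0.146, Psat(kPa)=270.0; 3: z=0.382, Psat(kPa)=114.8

At the bubble point ψ → 0, so ΣzᵢKᵢ = 1 with Kᵢ = Pᵢˢᵃᵗ/P ⇒ P = ΣzᵢPᵢˢᵃᵗ.
P = 0.472·282.3 + 0.146·270.0 + 0.382·114.8 = 216.519 kPa
yᵢ = zᵢPᵢˢᵃᵗ/P ⇒ y_3 = 0.382·114.8/216.519 = 0.203

Pbub = 216.519 kPa, y_3 = 0.203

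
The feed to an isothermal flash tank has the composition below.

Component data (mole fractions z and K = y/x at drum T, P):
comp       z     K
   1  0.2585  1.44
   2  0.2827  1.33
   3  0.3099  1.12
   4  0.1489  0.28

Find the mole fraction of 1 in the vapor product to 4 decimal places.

Rachford–Rice: g(ψ) = Σ zᵢ(Kᵢ−1)/(1+ψ(Kᵢ−1)) = 0.
g(0) = ΣzᵢKᵢ − 1 = 0.1370 and g(1) = 1 − Σzᵢ/Kᵢ = -0.2006, so a root lies in (0, 1).
Newton iteration, ψ⁰ = 0.5:
  ψ = 0.5000: g = 0.04088, g' = -0.2487 → ψ = 0.6643
  ψ = 0.6643: g = -0.00654, g' = -0.3381 → ψ = 0.6450
  ψ = 0.6450: g = -0.00014, g' = -0.3242 → ψ = 0.6446
Converged at ψ = 0.6446.
Compositions from xᵢ = zᵢ/(1+ψ(Kᵢ−1)), yᵢ = Kᵢxᵢ:
  1: x = 0.2014, y = 0.2900
  2: x = 0.2331, y = 0.3100
  3: x = 0.2877, y = 0.3222
  4: x = 0.2779, y = 0.0778

y_1 = 0.2900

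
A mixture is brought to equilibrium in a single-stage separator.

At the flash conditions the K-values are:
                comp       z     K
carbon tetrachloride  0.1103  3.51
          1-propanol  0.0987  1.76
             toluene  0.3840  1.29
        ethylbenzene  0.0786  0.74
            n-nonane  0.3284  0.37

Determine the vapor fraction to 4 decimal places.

Let ψ = V/F and solve Σ zᵢ(Kᵢ−1)/(1+ψ(Kᵢ−1)) = 0.
Feasibility: ΣzᵢKᵢ = 1.2359, Σzᵢ/Kᵢ = 1.3790 — both > 1, two phases present.
Newton–Raphson from ψ = 0.4:
  ψ = 0.4000: g = -0.00394, g' = -0.4721 → ψ = 0.3916
Converged at ψ = 0.3917.

ψ = 0.3917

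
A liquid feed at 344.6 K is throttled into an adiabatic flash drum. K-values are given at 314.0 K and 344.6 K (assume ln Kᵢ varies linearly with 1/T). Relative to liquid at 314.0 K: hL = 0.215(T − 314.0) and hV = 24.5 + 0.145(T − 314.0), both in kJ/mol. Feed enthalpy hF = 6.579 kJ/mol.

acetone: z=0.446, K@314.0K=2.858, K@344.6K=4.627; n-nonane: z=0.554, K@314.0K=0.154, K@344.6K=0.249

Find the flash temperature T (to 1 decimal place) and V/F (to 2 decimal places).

T = 316.3 K, V/F = 0.25

Adiabatic flash: solve Rachford–Rice at each trial T, then check hF = ψ·hV(T) + (1−ψ)·hL(T).
  T = 314.0 K: K = (2.858, 0.154), RR gives ψ = 0.229, H_out = 5.611 kJ/mol
  T = 344.6 K: K = (4.627, 0.249), RR gives ψ = 0.441, H_out = 16.442 kJ/mol
  T = 329.3 K: K = (3.677, 0.198), RR gives ψ = 0.349, H_out = 11.471 kJ/mol
  T = 321.6 K: K = (3.249, 0.175), RR gives ψ = 0.294, H_out = 8.687 kJ/mol
  T = 317.8 K: K = (3.050, 0.164), RR gives ψ = 0.263, H_out = 7.200 kJ/mol
  T = 315.9 K: K = (2.953, 0.159), RR gives ψ = 0.247, H_out = 6.419 kJ/mol
Linear interpolation between T = 315.9 (H_out = 6.419) and T = 317.8 (H_out = 7.200) on hF = 6.579 gives T ≈ 316.3 K, at which ψ = 0.25.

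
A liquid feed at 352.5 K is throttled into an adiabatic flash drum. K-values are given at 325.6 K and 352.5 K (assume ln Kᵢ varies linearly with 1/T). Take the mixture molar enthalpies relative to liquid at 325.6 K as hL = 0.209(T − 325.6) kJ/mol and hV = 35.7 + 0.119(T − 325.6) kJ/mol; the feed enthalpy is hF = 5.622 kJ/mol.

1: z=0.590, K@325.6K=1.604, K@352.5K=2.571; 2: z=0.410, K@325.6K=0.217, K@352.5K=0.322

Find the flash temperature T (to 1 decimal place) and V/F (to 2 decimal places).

T = 327.7 K, V/F = 0.15

Adiabatic flash: solve Rachford–Rice at each trial T, then check hF = ψ·hV(T) + (1−ψ)·hL(T).
  T = 325.6 K: K = (1.604, 0.217), RR gives ψ = 0.075, H_out = 2.667 kJ/mol
  T = 352.5 K: K = (2.571, 0.322), RR gives ψ = 0.609, H_out = 25.897 kJ/mol
  T = 339.1 K: K = (2.052, 0.267), RR gives ψ = 0.415, H_out = 17.119 kJ/mol
  T = 332.4 K: K = (1.820, 0.241), RR gives ψ = 0.278, H_out = 11.166 kJ/mol
  T = 329.0 K: K = (1.710, 0.229), RR gives ψ = 0.188, H_out = 7.349 kJ/mol
  T = 327.3 K: K = (1.656, 0.223), RR gives ψ = 0.135, H_out = 5.139 kJ/mol
Linear interpolation between T = 327.3 (H_out = 5.139) and T = 329.0 (H_out = 7.349) on hF = 5.622 gives T ≈ 327.7 K, at which ψ = 0.15.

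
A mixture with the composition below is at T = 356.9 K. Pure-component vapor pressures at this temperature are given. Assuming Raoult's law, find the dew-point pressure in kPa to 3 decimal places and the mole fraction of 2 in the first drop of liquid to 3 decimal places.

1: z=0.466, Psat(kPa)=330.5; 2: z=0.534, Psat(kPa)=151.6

At the dew point ψ → 1, so Σzᵢ/Kᵢ = 1 with Kᵢ = Pᵢˢᵃᵗ/P ⇒ 1/P = Σzᵢ/Pᵢˢᵃᵗ.
1/P = 0.466/330.5 + 0.534/151.6 = 0.004932 ⇒ P = 202.741 kPa
xᵢ = zᵢP/Pᵢˢᵃᵗ ⇒ x_2 = 0.534·202.741/151.6 = 0.714

Pdew = 202.741 kPa, x_2 = 0.714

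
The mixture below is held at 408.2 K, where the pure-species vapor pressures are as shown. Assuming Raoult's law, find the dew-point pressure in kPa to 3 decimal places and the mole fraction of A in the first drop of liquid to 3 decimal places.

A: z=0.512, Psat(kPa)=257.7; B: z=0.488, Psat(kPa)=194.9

At the dew point ψ → 1, so Σzᵢ/Kᵢ = 1 with Kᵢ = Pᵢˢᵃᵗ/P ⇒ 1/P = Σzᵢ/Pᵢˢᵃᵗ.
1/P = 0.512/257.7 + 0.488/194.9 = 0.004491 ⇒ P = 222.685 kPa
xᵢ = zᵢP/Pᵢˢᵃᵗ ⇒ x_A = 0.512·222.685/257.7 = 0.442

Pdew = 222.685 kPa, x_A = 0.442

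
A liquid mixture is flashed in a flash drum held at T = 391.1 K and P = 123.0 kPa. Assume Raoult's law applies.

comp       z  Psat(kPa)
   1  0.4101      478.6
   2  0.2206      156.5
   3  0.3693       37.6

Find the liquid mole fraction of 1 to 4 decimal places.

Raoult's law: Kᵢ = Pᵢˢᵃᵗ/P = Pᵢˢᵃᵗ/123.0.
  K_1 = 478.6/123.0 = 3.891057, K_2 = 156.5/123.0 = 1.272358, K_3 = 37.6/123.0 = 0.305691
Rachford–Rice: g(ψ) = Σ zᵢ(Kᵢ−1)/(1+ψ(Kᵢ−1)) = 0.
Feasibility: ΣzᵢKᵢ = 1.9893, Σzᵢ/Kᵢ = 1.4869 — both > 1, two phases present.
Newton iteration, ψ⁰ = 0.5:
  ψ = 0.5000: g = 0.14494, g' = -1.0035 → ψ = 0.6444
  ψ = 0.6444: g = 0.00119, g' = -1.0131 → ψ = 0.6456
Converged at ψ = 0.6456.
Compositions from xᵢ = zᵢ/(1+ψ(Kᵢ−1)), yᵢ = Kᵢxᵢ:
  1: x = 0.1431, y = 0.5567
  2: x = 0.1876, y = 0.2387
  3: x = 0.6693, y = 0.2046

x_1 = 0.1431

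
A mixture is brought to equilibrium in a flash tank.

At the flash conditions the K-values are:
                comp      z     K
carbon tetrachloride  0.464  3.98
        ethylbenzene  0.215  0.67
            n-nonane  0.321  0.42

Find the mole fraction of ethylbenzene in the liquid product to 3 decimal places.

x_ethylbenzene = 0.286

Newton iteration, ψ⁰ = 0.52:
  ψ = 0.520: g = 0.1901, g' = -0.889 → ψ = 0.734
  ψ = 0.734: g = 0.0162, g' = -0.774 → ψ = 0.755
Converged at ψ = 0.755.
Compositions from xᵢ = zᵢ/(1+ψ(Kᵢ−1)), yᵢ = Kᵢxᵢ:
  carbon tetrachloride: x = 0.143, y = 0.568
  ethylbenzene: x = 0.286, y = 0.192
  n-nonane: x = 0.571, y = 0.240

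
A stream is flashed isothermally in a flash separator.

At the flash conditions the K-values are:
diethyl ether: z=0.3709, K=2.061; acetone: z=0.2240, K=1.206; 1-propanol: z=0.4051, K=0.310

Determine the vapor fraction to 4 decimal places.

ψ = 0.2810

Material balance + equilibrium reduce to Σ zᵢ(Kᵢ−1)/(1+ψ(Kᵢ−1)) = 0.
Check two-phase: ΣzᵢKᵢ = 1.1601 > 1 and Σzᵢ/Kᵢ = 1.6725 > 1, so g(0) = 0.1601 > 0 and g(1) = -0.6725 < 0.
Newton–Raphson from ψ = 0.67:
  ψ = 0.6700: g = -0.24928, g' = -0.8171 → ψ = 0.3649
  ψ = 0.3649: g = -0.04698, g' = -0.5697 → ψ = 0.2825
  ψ = 0.2825: g = -0.00079, g' = -0.5532 → ψ = 0.2810
Converged at ψ = 0.2810.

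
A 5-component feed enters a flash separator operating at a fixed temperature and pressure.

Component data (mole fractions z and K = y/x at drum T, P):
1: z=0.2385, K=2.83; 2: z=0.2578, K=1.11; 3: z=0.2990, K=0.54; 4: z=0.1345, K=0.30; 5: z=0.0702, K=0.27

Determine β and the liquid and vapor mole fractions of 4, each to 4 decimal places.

Rachford–Rice: g(β) = Σ zᵢ(Kᵢ−1)/(1+β(Kᵢ−1)) = 0.
Feasibility: ΣzᵢKᵢ = 1.1819, Σzᵢ/Kᵢ = 1.5786 — both > 1, two phases present.
Iterate (Newton) starting at β = 0.32:
  β = 0.3200: g = -0.04682, g' = -0.5807 → β = 0.2394
  β = 0.2394: g = 0.00137, g' = -0.6191 → β = 0.2416
Converged at β = 0.2416.
Compositions from xᵢ = zᵢ/(1+β(Kᵢ−1)), yᵢ = Kᵢxᵢ:
  1: x = 0.1654, y = 0.4680
  2: x = 0.2511, y = 0.2787
  3: x = 0.3364, y = 0.1816
  4: x = 0.1619, y = 0.0486
  5: x = 0.0852, y = 0.0230

β = 0.2416, x_4 = 0.1619, y_4 = 0.0486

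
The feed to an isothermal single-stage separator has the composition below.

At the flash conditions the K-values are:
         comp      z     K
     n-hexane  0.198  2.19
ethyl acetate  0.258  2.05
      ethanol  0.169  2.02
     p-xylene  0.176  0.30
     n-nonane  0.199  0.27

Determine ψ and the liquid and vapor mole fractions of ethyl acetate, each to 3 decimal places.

Let ψ = V/F and solve Σ zᵢ(Kᵢ−1)/(1+ψ(Kᵢ−1)) = 0.
g(0) = ΣzᵢKᵢ − 1 = 0.410 and g(1) = 1 − Σzᵢ/Kᵢ = -0.624, so a root lies in (0, 1).
Newton iteration, ψ⁰ = 0.5:
  ψ = 0.500: g = 0.0212, g' = -0.777 → ψ = 0.527
Converged at ψ = 0.527.
Compositions from xᵢ = zᵢ/(1+ψ(Kᵢ−1)), yᵢ = Kᵢxᵢ:
  n-hexane: x = 0.122, y = 0.266
  ethyl acetate: x = 0.166, y = 0.340
  ethanol: x = 0.110, y = 0.222
  p-xylene: x = 0.279, y = 0.084
  n-nonane: x = 0.323, y = 0.087

ψ = 0.527, x_ethyl acetate = 0.166, y_ethyl acetate = 0.340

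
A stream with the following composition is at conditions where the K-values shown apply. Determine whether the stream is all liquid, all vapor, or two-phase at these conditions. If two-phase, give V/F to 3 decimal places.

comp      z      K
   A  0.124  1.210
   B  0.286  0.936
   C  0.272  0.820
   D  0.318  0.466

ΣzᵢKᵢ = 0.789; Σzᵢ/Kᵢ = 1.422.
Since ΣzᵢKᵢ < 1 the mixture is below its bubble point — single liquid phase.

all liquid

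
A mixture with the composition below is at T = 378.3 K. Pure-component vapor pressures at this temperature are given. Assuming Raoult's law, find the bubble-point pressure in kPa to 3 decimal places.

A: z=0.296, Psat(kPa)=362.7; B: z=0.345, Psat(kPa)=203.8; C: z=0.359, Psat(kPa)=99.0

At the bubble point ψ → 0, so ΣzᵢKᵢ = 1 with Kᵢ = Pᵢˢᵃᵗ/P ⇒ P = ΣzᵢPᵢˢᵃᵗ.
P = 0.296·362.7 + 0.345·203.8 + 0.359·99.0 = 213.211 kPa

Pbub = 213.211 kPa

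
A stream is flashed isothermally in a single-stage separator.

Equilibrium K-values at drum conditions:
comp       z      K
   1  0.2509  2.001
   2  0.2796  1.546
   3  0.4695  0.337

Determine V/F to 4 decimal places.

V/F = 0.1768

Newton iteration, V/F⁰ = 0.57:
  V/F = 0.5700: g = -0.22404, g' = -0.6837 → V/F = 0.2423
  V/F = 0.2423: g = -0.03391, g' = -0.5208 → V/F = 0.1772
  V/F = 0.1772: g = -0.00021, g' = -0.5156 → V/F = 0.1768
Converged at V/F = 0.1768.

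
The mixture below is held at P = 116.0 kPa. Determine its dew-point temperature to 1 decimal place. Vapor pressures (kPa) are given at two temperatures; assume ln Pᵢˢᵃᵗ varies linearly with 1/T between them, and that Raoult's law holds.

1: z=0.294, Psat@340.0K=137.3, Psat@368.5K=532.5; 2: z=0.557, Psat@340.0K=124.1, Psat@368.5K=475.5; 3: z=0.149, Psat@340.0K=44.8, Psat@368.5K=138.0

Dew-point temperature: Σzᵢ·P/Pᵢˢᵃᵗ(T) = 1. Interpolate ln Pᵢˢᵃᵗ = aᵢ + bᵢ/T.
  T = 340.0 K: ΣzᵢP/Pᵢˢᵃᵗ = 1.1548
  T = 368.5 K: ΣzᵢP/Pᵢˢᵃᵗ = 0.3252
  T = 354.2 K: ΣzᵢP/Pᵢˢᵃᵗ = 0.5979
  T = 347.1 K: ΣzᵢP/Pᵢˢᵃᵗ = 0.8250
  T = 343.6 K: ΣzᵢP/Pᵢˢᵃᵗ = 0.9720
  T = 341.8 K: ΣzᵢP/Pᵢˢᵃᵗ = 1.0590
Interpolating between 341.8 K and 343.6 K gives T ≈ 343.0 K.

T = 343.0 K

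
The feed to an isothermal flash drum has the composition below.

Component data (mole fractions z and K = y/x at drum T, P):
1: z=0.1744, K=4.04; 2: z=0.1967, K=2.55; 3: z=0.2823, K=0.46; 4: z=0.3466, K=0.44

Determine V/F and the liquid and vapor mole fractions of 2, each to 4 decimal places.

V/F = 0.3794, x_2 = 0.1239, y_2 = 0.3158

Rachford–Rice: g(V/F) = Σ zᵢ(Kᵢ−1)/(1+V/F(Kᵢ−1)) = 0.
g(0) = ΣzᵢKᵢ − 1 = 0.4885 and g(1) = 1 − Σzᵢ/Kᵢ = -0.5217, so a root lies in (0, 1).
Newton–Raphson from V/F = 0.5:
  V/F = 0.5000: g = -0.09625, g' = -0.7679 → V/F = 0.3747
  V/F = 0.3747: g = 0.00400, g' = -0.8448 → V/F = 0.3794
Converged at V/F = 0.3794.
Compositions from xᵢ = zᵢ/(1+V/F(Kᵢ−1)), yᵢ = Kᵢxᵢ:
  1: x = 0.0810, y = 0.3272
  2: x = 0.1239, y = 0.3158
  3: x = 0.3550, y = 0.1633
  4: x = 0.4401, y = 0.1936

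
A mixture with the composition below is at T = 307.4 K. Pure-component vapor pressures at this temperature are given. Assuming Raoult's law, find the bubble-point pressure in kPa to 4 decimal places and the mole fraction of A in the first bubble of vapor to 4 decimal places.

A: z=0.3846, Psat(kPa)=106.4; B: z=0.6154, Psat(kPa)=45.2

At the bubble point ψ → 0, so ΣzᵢKᵢ = 1 with Kᵢ = Pᵢˢᵃᵗ/P ⇒ P = ΣzᵢPᵢˢᵃᵗ.
P = 0.3846·106.4 + 0.6154·45.2 = 68.7375 kPa
yᵢ = zᵢPᵢˢᵃᵗ/P ⇒ y_A = 0.3846·106.4/68.7375 = 0.5953

Pbub = 68.7375 kPa, y_A = 0.5953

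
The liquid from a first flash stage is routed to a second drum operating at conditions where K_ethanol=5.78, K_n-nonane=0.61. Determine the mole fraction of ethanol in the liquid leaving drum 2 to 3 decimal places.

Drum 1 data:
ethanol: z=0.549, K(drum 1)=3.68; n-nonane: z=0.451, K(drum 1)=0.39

x_ethanol (drum 2) = 0.075

Drum 1:
Rachford–Rice: g(ψ₁) = Σ zᵢ(Kᵢ−1)/(1+ψ₁(Kᵢ−1)) = 0.
Feasibility: ΣzᵢKᵢ = 2.196, Σzᵢ/Kᵢ = 1.306 — both > 1, two phases present.
Binary case is linear: z₁(K₁−1)(1+ψ₁(K₂−1)) + z₂(K₂−1)(1+ψ₁(K₁−1)) = 0
⇒ ψ₁ = [z₁(K₁−1)+z₂(K₂−1)] / [−(K₁−1)(K₂−1)] = 1.1962/1.6348 = 0.732
Drum-1 compositions:
  ethanol: x = 0.185, y = 0.682
  n-nonane: x = 0.815, y = 0.318
Drum-2 feed = drum-1 liquid: z₂ = (0.1854, 0.8146).
Drum 2:
Rachford–Rice: g(ψ₂) = Σ zᵢ(Kᵢ−1)/(1+ψ₂(Kᵢ−1)) = 0.
Check two-phase: ΣzᵢKᵢ = 1.569 > 1 and Σzᵢ/Kᵢ = 1.367 > 1, so g(0) = 0.569 > 0 and g(1) = -0.367 < 0.
Newton iteration, ψ₂⁰ = 0.5:
  ψ₂ = 0.500: g = -0.1332, g' = -0.560 → ψ₂ = 0.262
  ψ₂ = 0.262: g = 0.0396, g' = -0.989 → ψ₂ = 0.302
  ψ₂ = 0.302: g = 0.0025, g' = -0.868 → ψ₂ = 0.305
Converged at ψ₂ = 0.305.
  ethanol: x = 0.075, y = 0.436
  n-nonane: x = 0.925, y = 0.564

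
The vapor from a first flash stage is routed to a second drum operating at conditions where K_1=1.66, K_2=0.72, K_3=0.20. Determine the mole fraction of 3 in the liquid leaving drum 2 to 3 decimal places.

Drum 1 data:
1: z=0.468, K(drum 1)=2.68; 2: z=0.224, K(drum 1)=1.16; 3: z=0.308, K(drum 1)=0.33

x_3 (drum 2) = 0.283

Drum 1:
Material balance + equilibrium reduce to Σ zᵢ(Kᵢ−1)/(1+ψ₁(Kᵢ−1)) = 0.
Check two-phase: ΣzᵢKᵢ = 1.616 > 1 and Σzᵢ/Kᵢ = 1.301 > 1, so g(0) = 0.616 > 0 and g(1) = -0.301 < 0.
Iterate (Newton) starting at ψ₁ = 0.5:
  ψ₁ = 0.500: g = 0.1502, g' = -0.708 → ψ₁ = 0.712
  ψ₁ = 0.712: g = -0.0046, g' = -0.784 → ψ₁ = 0.706
Converged at ψ₁ = 0.706.
Drum-1 compositions:
  1: x = 0.214, y = 0.574
  2: x = 0.201, y = 0.233
  3: x = 0.585, y = 0.193
Drum-2 feed = drum-1 vapor: z₂ = (0.5736, 0.2335, 0.1930).
Drum 2:
Let ψ₂ = V/F and solve Σ zᵢ(Kᵢ−1)/(1+ψ₂(Kᵢ−1)) = 0.
g(0) = ΣzᵢKᵢ − 1 = 0.159 and g(1) = 1 − Σzᵢ/Kᵢ = -0.635, so a root lies in (0, 1).
Newton–Raphson from ψ₂ = 0.5:
  ψ₂ = 0.500: g = -0.0486, g' = -0.509 → ψ₂ = 0.404
  ψ₂ = 0.404: g = -0.0031, g' = -0.449 → ψ₂ = 0.398
  ψ₂ = 0.398: g = -0.0000, g' = -0.445 → ψ₂ = 0.397
Converged at ψ₂ = 0.397.
  1: x = 0.454, y = 0.754
  2: x = 0.263, y = 0.189
  3: x = 0.283, y = 0.057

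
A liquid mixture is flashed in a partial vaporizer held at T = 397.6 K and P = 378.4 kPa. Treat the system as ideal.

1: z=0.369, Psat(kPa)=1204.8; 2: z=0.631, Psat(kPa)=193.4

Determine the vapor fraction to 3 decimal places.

ψ = 0.466

Raoult's law: Kᵢ = Pᵢˢᵃᵗ/P = Pᵢˢᵃᵗ/378.4.
  K_1 = 1204.8/378.4 = 3.18393, K_2 = 193.4/378.4 = 0.51110
Let ψ = V/F and solve Σ zᵢ(Kᵢ−1)/(1+ψ(Kᵢ−1)) = 0.
Check two-phase: ΣzᵢKᵢ = 1.497 > 1 and Σzᵢ/Kᵢ = 1.350 > 1, so g(0) = 0.497 > 0 and g(1) = -0.350 < 0.
Binary case is linear: z₁(K₁−1)(1+ψ(K₂−1)) + z₂(K₂−1)(1+ψ(K₁−1)) = 0
⇒ ψ = [z₁(K₁−1)+z₂(K₂−1)] / [−(K₁−1)(K₂−1)] = 0.4974/1.0677 = 0.466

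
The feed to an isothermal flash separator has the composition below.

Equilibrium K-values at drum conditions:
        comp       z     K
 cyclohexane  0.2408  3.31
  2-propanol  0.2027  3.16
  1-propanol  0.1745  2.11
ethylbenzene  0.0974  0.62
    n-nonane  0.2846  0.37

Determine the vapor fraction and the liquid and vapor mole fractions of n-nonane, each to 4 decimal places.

Material balance + equilibrium reduce to Σ zᵢ(Kᵢ−1)/(1+ψ(Kᵢ−1)) = 0.
g(0) = ΣzᵢKᵢ − 1 = 0.9715 and g(1) = 1 − Σzᵢ/Kᵢ = -0.1459, so a root lies in (0, 1).
Newton iteration, ψ⁰ = 0.5:
  ψ = 0.5000: g = 0.28574, g' = -0.8464 → ψ = 0.8376
  ψ = 0.8376: g = 0.01185, g' = -0.8634 → ψ = 0.8513
  ψ = 0.8513: g = -0.00009, g' = -0.8763 → ψ = 0.8512
Converged at ψ = 0.8512.
Compositions from xᵢ = zᵢ/(1+ψ(Kᵢ−1)), yᵢ = Kᵢxᵢ:
  cyclohexane: x = 0.0812, y = 0.2687
  2-propanol: x = 0.0714, y = 0.2256
  1-propanol: x = 0.0897, y = 0.1893
  ethylbenzene: x = 0.1440, y = 0.0893
  n-nonane: x = 0.6137, y = 0.2271

ψ = 0.8512, x_n-nonane = 0.6137, y_n-nonane = 0.2271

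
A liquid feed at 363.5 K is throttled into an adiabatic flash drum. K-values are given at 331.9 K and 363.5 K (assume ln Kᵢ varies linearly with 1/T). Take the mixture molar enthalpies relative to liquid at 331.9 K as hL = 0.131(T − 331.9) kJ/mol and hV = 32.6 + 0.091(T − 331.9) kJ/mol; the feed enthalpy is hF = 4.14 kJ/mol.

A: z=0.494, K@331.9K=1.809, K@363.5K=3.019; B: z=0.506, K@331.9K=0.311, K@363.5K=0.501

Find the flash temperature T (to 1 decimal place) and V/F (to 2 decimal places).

Adiabatic flash: solve Rachford–Rice at each trial T, then check hF = ψ·hV(T) + (1−ψ)·hL(T).
  T = 331.9 K: K = (1.809, 0.311), RR gives ψ = 0.092, H_out = 2.983 kJ/mol
  T = 363.5 K: K = (3.019, 0.501), RR gives ψ = 0.739, H_out = 27.308 kJ/mol
  T = 347.7 K: K = (2.364, 0.399), RR gives ψ = 0.451, H_out = 16.491 kJ/mol
  T = 339.8 K: K = (2.075, 0.353), RR gives ψ = 0.293, H_out = 10.493 kJ/mol
  T = 335.9 K: K = (1.940, 0.332), RR gives ψ = 0.201, H_out = 7.060 kJ/mol
  T = 333.9 K: K = (1.874, 0.321), RR gives ψ = 0.149, H_out = 5.107 kJ/mol
Linear interpolation between T = 331.9 (H_out = 2.983) and T = 333.9 (H_out = 5.107) on hF = 4.14 gives T ≈ 333.0 K, at which ψ = 0.12.

T = 333.0 K, V/F = 0.12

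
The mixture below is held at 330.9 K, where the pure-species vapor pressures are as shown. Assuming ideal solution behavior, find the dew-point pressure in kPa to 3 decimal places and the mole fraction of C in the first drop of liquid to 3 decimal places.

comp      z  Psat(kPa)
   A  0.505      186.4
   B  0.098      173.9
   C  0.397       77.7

Pdew = 119.301 kPa, x_C = 0.610

At the dew point ψ → 1, so Σzᵢ/Kᵢ = 1 with Kᵢ = Pᵢˢᵃᵗ/P ⇒ 1/P = Σzᵢ/Pᵢˢᵃᵗ.
1/P = 0.505/186.4 + 0.098/173.9 + 0.397/77.7 = 0.008382 ⇒ P = 119.301 kPa
xᵢ = zᵢP/Pᵢˢᵃᵗ ⇒ x_C = 0.397·119.301/77.7 = 0.610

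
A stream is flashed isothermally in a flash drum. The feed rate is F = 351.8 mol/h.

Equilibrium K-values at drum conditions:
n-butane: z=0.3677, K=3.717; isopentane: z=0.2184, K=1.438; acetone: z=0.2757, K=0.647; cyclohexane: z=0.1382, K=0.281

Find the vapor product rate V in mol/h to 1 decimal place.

V = 288.8 mol/h

Rachford–Rice: g(β) = Σ zᵢ(Kᵢ−1)/(1+β(Kᵢ−1)) = 0.
Check two-phase: ΣzᵢKᵢ = 1.8980 > 1 and Σzᵢ/Kᵢ = 1.1687 > 1, so g(0) = 0.8980 > 0 and g(1) = -0.1687 < 0.
Iterate (Newton) starting at β = 0.5:
  β = 0.5000: g = 0.22875, g' = -0.7410 → β = 0.8087
  β = 0.8087: g = 0.00949, g' = -0.7635 → β = 0.8211
  β = 0.8211: g = -0.00008, g' = -0.7766 → β = 0.8210
Converged at β = 0.8210.
Then V = β·F = 0.8210·351.8 = 288.8 mol/h and L = F − V = 63.0 mol/h.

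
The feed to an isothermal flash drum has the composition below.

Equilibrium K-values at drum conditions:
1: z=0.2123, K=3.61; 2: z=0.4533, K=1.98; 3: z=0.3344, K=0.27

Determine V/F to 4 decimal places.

Rachford–Rice: g(V/F) = Σ zᵢ(Kᵢ−1)/(1+V/F(Kᵢ−1)) = 0.
Check two-phase: ΣzᵢKᵢ = 1.7542 > 1 and Σzᵢ/Kᵢ = 1.5263 > 1, so g(0) = 0.7542 > 0 and g(1) = -0.5263 < 0.
Iterate (Newton) starting at V/F = 0.5:
  V/F = 0.5000: g = 0.15411, g' = -0.9102 → V/F = 0.6693
  V/F = 0.6693: g = -0.00734, g' = -1.0318 → V/F = 0.6622
Converged at V/F = 0.6622.

V/F = 0.6622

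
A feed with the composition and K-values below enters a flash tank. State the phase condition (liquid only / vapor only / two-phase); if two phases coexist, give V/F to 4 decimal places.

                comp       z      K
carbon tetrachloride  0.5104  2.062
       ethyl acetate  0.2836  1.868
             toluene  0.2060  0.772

ΣzᵢKᵢ = 1.7412; Σzᵢ/Kᵢ = 0.6662.
Since Σzᵢ/Kᵢ < 1 the mixture is above its dew point — single vapor phase.

vapor only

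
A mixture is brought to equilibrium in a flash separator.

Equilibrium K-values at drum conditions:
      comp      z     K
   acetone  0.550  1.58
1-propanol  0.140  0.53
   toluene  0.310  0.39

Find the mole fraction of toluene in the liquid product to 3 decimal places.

x_toluene = 0.352

Rachford–Rice: g(V/F) = Σ zᵢ(Kᵢ−1)/(1+V/F(Kᵢ−1)) = 0.
Check two-phase: ΣzᵢKᵢ = 1.064 > 1 and Σzᵢ/Kᵢ = 1.407 > 1, so g(0) = 0.064 > 0 and g(1) = -0.407 < 0.
Iterate (Newton) starting at V/F = 0.5:
  V/F = 0.500: g = -0.1108, g' = -0.403 → V/F = 0.225
  V/F = 0.225: g = -0.0106, g' = -0.338 → V/F = 0.194
Converged at V/F = 0.194.
Compositions from xᵢ = zᵢ/(1+V/F(Kᵢ−1)), yᵢ = Kᵢxᵢ:
  acetone: x = 0.494, y = 0.781
  1-propanol: x = 0.154, y = 0.082
  toluene: x = 0.352, y = 0.137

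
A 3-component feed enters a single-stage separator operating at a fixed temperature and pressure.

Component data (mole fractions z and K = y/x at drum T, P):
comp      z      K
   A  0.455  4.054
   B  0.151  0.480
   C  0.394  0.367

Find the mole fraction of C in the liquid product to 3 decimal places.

Let ψ = V/F and solve Σ zᵢ(Kᵢ−1)/(1+ψ(Kᵢ−1)) = 0.
Feasibility: ΣzᵢKᵢ = 2.062, Σzᵢ/Kᵢ = 1.500 — both > 1, two phases present.
Newton–Raphson from ψ = 0.63:
  ψ = 0.630: g = -0.0564, g' = -1.023 → ψ = 0.575
Converged at ψ = 0.575.
Compositions from xᵢ = zᵢ/(1+ψ(Kᵢ−1)), yᵢ = Kᵢxᵢ:
  A: x = 0.165, y = 0.669
  B: x = 0.215, y = 0.103
  C: x = 0.620, y = 0.227

x_C = 0.620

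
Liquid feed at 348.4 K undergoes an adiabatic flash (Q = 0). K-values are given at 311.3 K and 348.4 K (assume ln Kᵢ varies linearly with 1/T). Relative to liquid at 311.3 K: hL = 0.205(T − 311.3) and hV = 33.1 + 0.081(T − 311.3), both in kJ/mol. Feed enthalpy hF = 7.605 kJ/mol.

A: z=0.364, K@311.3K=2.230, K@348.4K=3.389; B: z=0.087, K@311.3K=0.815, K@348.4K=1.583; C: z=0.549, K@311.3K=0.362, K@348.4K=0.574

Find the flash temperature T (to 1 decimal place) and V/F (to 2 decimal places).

T = 316.4 K, V/F = 0.20

Adiabatic flash: solve Rachford–Rice at each trial T, then check hF = ψ·hV(T) + (1−ψ)·hL(T).
  T = 311.3 K: K = (2.230, 0.815, 0.362), RR gives ψ = 0.112, H_out = 3.700 kJ/mol
  T = 348.4 K: K = (3.389, 1.583, 0.574), RR gives ψ = 0.756, H_out = 29.158 kJ/mol
  T = 329.9 K: K = (2.783, 1.158, 0.462), RR gives ψ = 0.424, H_out = 16.867 kJ/mol
  T = 320.6 K: K = (2.499, 0.977, 0.410), RR gives ψ = 0.272, H_out = 10.602 kJ/mol
  T = 316.0 K: K = (2.364, 0.894, 0.386), RR gives ψ = 0.195, H_out = 7.302 kJ/mol
  T = 318.3 K: K = (2.431, 0.935, 0.398), RR gives ψ = 0.234, H_out = 8.975 kJ/mol
Linear interpolation between T = 316.0 (H_out = 7.302) and T = 318.3 (H_out = 8.975) on hF = 7.605 gives T ≈ 316.4 K, at which ψ = 0.20.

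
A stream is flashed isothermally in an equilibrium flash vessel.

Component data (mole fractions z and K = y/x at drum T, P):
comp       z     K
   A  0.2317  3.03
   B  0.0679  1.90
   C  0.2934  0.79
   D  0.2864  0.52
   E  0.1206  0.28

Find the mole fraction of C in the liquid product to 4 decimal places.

x_C = 0.3135

Newton–Raphson from V/F = 0.5:
  V/F = 0.5000: g = -0.10983, g' = -0.5444 → V/F = 0.2982
  V/F = 0.2982: g = 0.00441, g' = -0.6106 → V/F = 0.3055
Converged at V/F = 0.3055.
Compositions from xᵢ = zᵢ/(1+V/F(Kᵢ−1)), yᵢ = Kᵢxᵢ:
  A: x = 0.1430, y = 0.4333
  B: x = 0.0533, y = 0.1012
  C: x = 0.3135, y = 0.2477
  D: x = 0.3356, y = 0.1745
  E: x = 0.1546, y = 0.0433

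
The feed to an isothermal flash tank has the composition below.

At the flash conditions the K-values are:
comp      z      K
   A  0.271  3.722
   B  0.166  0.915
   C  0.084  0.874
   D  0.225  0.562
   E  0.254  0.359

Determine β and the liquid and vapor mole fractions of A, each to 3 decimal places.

Material balance + equilibrium reduce to Σ zᵢ(Kᵢ−1)/(1+β(Kᵢ−1)) = 0.
g(0) = ΣzᵢKᵢ − 1 = 0.452 and g(1) = 1 − Σzᵢ/Kᵢ = -0.458, so a root lies in (0, 1).
Newton iteration, β⁰ = 0.5:
  β = 0.500: g = -0.0794, g' = -0.660 → β = 0.380
  β = 0.380: g = 0.0037, g' = -0.733 → β = 0.385
Converged at β = 0.385.
Compositions from xᵢ = zᵢ/(1+β(Kᵢ−1)), yᵢ = Kᵢxᵢ:
  A: x = 0.132, y = 0.493
  B: x = 0.172, y = 0.157
  C: x = 0.088, y = 0.077
  D: x = 0.271, y = 0.152
  E: x = 0.337, y = 0.121

β = 0.385, x_A = 0.132, y_A = 0.493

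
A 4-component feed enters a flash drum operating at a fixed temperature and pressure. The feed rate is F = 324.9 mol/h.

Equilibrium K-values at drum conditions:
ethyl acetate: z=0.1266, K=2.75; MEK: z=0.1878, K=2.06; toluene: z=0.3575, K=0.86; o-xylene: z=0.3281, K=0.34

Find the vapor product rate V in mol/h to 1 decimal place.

V = 81.4 mol/h

Material balance + equilibrium reduce to Σ zᵢ(Kᵢ−1)/(1+β(Kᵢ−1)) = 0.
Feasibility: ΣzᵢKᵢ = 1.1540, Σzᵢ/Kᵢ = 1.5179 — both > 1, two phases present.
Iterate (Newton) starting at β = 0.5:
  β = 0.5000: g = -0.12875, g' = -0.5269 → β = 0.2556
  β = 0.2556: g = -0.00271, g' = -0.5301 → β = 0.2505
Converged at β = 0.2505.
Then V = β·F = 0.2505·324.9 = 81.4 mol/h and L = F − V = 243.5 mol/h.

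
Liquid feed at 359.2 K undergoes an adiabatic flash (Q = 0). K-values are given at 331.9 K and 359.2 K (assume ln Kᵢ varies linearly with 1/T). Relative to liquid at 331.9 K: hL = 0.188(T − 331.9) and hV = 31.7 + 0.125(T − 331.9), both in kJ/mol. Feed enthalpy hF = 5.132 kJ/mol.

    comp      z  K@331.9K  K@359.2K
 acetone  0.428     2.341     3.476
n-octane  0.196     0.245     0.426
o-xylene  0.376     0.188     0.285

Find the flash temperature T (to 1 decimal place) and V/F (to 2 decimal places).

Adiabatic flash: solve Rachford–Rice at each trial T, then check hF = ψ·hV(T) + (1−ψ)·hL(T).
  T = 331.9 K: K = (2.341, 0.245, 0.188), RR gives ψ = 0.113, H_out = 3.597 kJ/mol
  T = 359.2 K: K = (3.476, 0.426, 0.285), RR gives ψ = 0.409, H_out = 17.383 kJ/mol
  T = 345.5 K: K = (2.873, 0.326, 0.233), RR gives ψ = 0.276, H_out = 11.083 kJ/mol
  T = 338.7 K: K = (2.599, 0.284, 0.210), RR gives ψ = 0.202, H_out = 7.581 kJ/mol
  T = 335.3 K: K = (2.468, 0.264, 0.199), RR gives ψ = 0.160, H_out = 5.665 kJ/mol
  T = 333.6 K: K = (2.404, 0.254, 0.193), RR gives ψ = 0.137, H_out = 4.652 kJ/mol
Linear interpolation between T = 333.6 (H_out = 4.652) and T = 335.3 (H_out = 5.665) on hF = 5.132 gives T ≈ 334.4 K, at which ψ = 0.15.

T = 334.4 K, V/F = 0.15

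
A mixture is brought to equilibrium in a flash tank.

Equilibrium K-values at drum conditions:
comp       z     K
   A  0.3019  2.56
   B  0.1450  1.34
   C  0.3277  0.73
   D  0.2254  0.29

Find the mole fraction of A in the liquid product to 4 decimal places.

x_A = 0.1824

Newton–Raphson from β = 0.51:
  β = 0.5100: g = -0.04918, g' = -0.5514 → β = 0.4208
  β = 0.4208: g = -0.00059, g' = -0.5421 → β = 0.4197
Converged at β = 0.4197.
Compositions from xᵢ = zᵢ/(1+β(Kᵢ−1)), yᵢ = Kᵢxᵢ:
  A: x = 0.1824, y = 0.4671
  B: x = 0.1269, y = 0.1700
  C: x = 0.3696, y = 0.2698
  D: x = 0.3211, y = 0.0931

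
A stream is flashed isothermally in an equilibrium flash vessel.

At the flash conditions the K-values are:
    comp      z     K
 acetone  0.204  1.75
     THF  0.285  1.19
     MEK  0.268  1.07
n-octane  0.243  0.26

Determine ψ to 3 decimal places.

ψ = 0.174

Rachford–Rice: g(ψ) = Σ zᵢ(Kᵢ−1)/(1+ψ(Kᵢ−1)) = 0.
Check two-phase: ΣzᵢKᵢ = 1.046 > 1 and Σzᵢ/Kᵢ = 1.541 > 1, so g(0) = 0.046 > 0 and g(1) = -0.541 < 0.
Newton–Raphson from ψ = 0.43:
  ψ = 0.430: g = -0.0798, g' = -0.362 → ψ = 0.210
  ψ = 0.210: g = -0.0100, g' = -0.283 → ψ = 0.174
Converged at ψ = 0.174.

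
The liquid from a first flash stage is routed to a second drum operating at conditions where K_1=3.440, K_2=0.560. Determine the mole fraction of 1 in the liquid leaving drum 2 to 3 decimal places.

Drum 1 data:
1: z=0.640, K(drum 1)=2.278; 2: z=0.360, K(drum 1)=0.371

Drum 1:
Material balance + equilibrium reduce to Σ zᵢ(Kᵢ−1)/(1+ψ₁(Kᵢ−1)) = 0.
g(0) = ΣzᵢKᵢ − 1 = 0.591 and g(1) = 1 − Σzᵢ/Kᵢ = -0.251, so a root lies in (0, 1).
Binary case is linear: z₁(K₁−1)(1+ψ₁(K₂−1)) + z₂(K₂−1)(1+ψ₁(K₁−1)) = 0
⇒ ψ₁ = [z₁(K₁−1)+z₂(K₂−1)] / [−(K₁−1)(K₂−1)] = 0.5915/0.8039 = 0.736
Drum-1 compositions:
  1: x = 0.330, y = 0.751
  2: x = 0.670, y = 0.249
Drum-2 feed = drum-1 liquid: z₂ = (0.3298, 0.6702).
Drum 2:
Let ψ₂ = V/F and solve Σ zᵢ(Kᵢ−1)/(1+ψ₂(Kᵢ−1)) = 0.
Check two-phase: ΣzᵢKᵢ = 1.510 > 1 and Σzᵢ/Kᵢ = 1.293 > 1, so g(0) = 0.510 > 0 and g(1) = -0.293 < 0.
Newton–Raphson from ψ₂ = 0.45:
  ψ₂ = 0.450: g = 0.0159, g' = -0.648 → ψ₂ = 0.475
Converged at ψ₂ = 0.475.
  1: x = 0.153, y = 0.526
  2: x = 0.847, y = 0.474

x_1 (drum 2) = 0.153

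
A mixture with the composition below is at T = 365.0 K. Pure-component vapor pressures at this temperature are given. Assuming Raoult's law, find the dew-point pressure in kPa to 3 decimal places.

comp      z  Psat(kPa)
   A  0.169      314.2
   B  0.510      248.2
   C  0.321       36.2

Pdew = 87.259 kPa

At the dew point ψ → 1, so Σzᵢ/Kᵢ = 1 with Kᵢ = Pᵢˢᵃᵗ/P ⇒ 1/P = Σzᵢ/Pᵢˢᵃᵗ.
1/P = 0.169/314.2 + 0.510/248.2 + 0.321/36.2 = 0.011460 ⇒ P = 87.259 kPa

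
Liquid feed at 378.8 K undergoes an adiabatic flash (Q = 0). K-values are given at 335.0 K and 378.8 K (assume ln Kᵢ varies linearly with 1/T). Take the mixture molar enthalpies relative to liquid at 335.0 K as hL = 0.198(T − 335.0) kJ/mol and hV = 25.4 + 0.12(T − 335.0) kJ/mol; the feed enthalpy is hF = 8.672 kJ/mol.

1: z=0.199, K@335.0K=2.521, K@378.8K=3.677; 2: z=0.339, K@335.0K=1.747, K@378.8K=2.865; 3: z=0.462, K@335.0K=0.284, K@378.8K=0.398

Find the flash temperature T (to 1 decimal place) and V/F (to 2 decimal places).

Adiabatic flash: solve Rachford–Rice at each trial T, then check hF = ψ·hV(T) + (1−ψ)·hL(T).
  T = 335.0 K: K = (2.521, 1.747, 0.284), RR gives ψ = 0.291, H_out = 7.390 kJ/mol
  T = 378.8 K: K = (3.677, 2.865, 0.398), RR gives ψ = 0.676, H_out = 23.540 kJ/mol
  T = 356.9 K: K = (3.080, 2.271, 0.340), RR gives ψ = 0.513, H_out = 16.484 kJ/mol
  T = 345.9 K: K = (2.794, 1.999, 0.311), RR gives ψ = 0.413, H_out = 12.305 kJ/mol
  T = 340.4 K: K = (2.655, 1.870, 0.297), RR gives ψ = 0.355, H_out = 9.947 kJ/mol
  T = 337.7 K: K = (2.588, 1.808, 0.291), RR gives ψ = 0.324, H_out = 8.702 kJ/mol
  T = 336.4 K: K = (2.555, 1.778, 0.287), RR gives ψ = 0.309, H_out = 8.080 kJ/mol
Linear interpolation between T = 336.4 (H_out = 8.080) and T = 337.7 (H_out = 8.702) on hF = 8.672 gives T ≈ 337.6 K, at which ψ = 0.32.

T = 337.6 K, V/F = 0.32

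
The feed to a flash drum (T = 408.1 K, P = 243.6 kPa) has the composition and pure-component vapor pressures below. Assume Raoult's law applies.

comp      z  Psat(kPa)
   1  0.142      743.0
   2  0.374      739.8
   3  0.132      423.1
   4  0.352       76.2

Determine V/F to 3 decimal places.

Raoult's law: Kᵢ = Pᵢˢᵃᵗ/P = Pᵢˢᵃᵗ/243.6.
  K_1 = 743.0/243.6 = 3.05008, K_2 = 739.8/243.6 = 3.03695, K_3 = 423.1/243.6 = 1.73686, K_4 = 76.2/243.6 = 0.31281
Material balance + equilibrium reduce to Σ zᵢ(Kᵢ−1)/(1+V/F(Kᵢ−1)) = 0.
Feasibility: ΣzᵢKᵢ = 1.908, Σzᵢ/Kᵢ = 1.371 — both > 1, two phases present.
Iterate (Newton) starting at V/F = 0.63:
  V/F = 0.630: g = 0.1006, g' = -0.962 → V/F = 0.735
  V/F = 0.735: g = -0.0040, g' = -1.052 → V/F = 0.731
Converged at V/F = 0.731.

V/F = 0.731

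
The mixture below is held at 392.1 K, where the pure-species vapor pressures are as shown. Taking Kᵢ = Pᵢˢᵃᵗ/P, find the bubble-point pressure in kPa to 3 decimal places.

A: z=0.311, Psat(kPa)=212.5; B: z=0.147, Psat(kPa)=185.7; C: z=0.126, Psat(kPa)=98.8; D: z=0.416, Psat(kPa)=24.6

Pbub = 116.068 kPa

At the bubble point ψ → 0, so ΣzᵢKᵢ = 1 with Kᵢ = Pᵢˢᵃᵗ/P ⇒ P = ΣzᵢPᵢˢᵃᵗ.
P = 0.311·212.5 + 0.147·185.7 + 0.126·98.8 + 0.416·24.6 = 116.068 kPa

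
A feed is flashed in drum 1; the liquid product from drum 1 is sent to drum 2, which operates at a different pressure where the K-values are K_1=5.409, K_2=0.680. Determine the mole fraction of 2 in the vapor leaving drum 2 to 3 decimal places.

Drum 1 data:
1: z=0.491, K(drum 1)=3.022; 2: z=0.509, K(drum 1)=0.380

y_2 (drum 2) = 0.634

Drum 1:
Let ψ₁ = V/F and solve Σ zᵢ(Kᵢ−1)/(1+ψ₁(Kᵢ−1)) = 0.
g(0) = ΣzᵢKᵢ − 1 = 0.677 and g(1) = 1 − Σzᵢ/Kᵢ = -0.502, so a root lies in (0, 1).
Binary case is linear: z₁(K₁−1)(1+ψ₁(K₂−1)) + z₂(K₂−1)(1+ψ₁(K₁−1)) = 0
⇒ ψ₁ = [z₁(K₁−1)+z₂(K₂−1)] / [−(K₁−1)(K₂−1)] = 0.6772/1.2536 = 0.540
Drum-1 compositions:
  1: x = 0.235, y = 0.709
  2: x = 0.765, y = 0.291
Drum-2 feed = drum-1 liquid: z₂ = (0.2347, 0.7653).
Drum 2:
Let ψ₂ = V/F and solve Σ zᵢ(Kᵢ−1)/(1+ψ₂(Kᵢ−1)) = 0.
g(0) = ΣzᵢKᵢ − 1 = 0.790 and g(1) = 1 − Σzᵢ/Kᵢ = -0.169, so a root lies in (0, 1).
Binary case is linear: z₁(K₁−1)(1+ψ₂(K₂−1)) + z₂(K₂−1)(1+ψ₂(K₁−1)) = 0
⇒ ψ₂ = [z₁(K₁−1)+z₂(K₂−1)] / [−(K₁−1)(K₂−1)] = 0.7898/1.4109 = 0.560
  1: x = 0.068, y = 0.366
  2: x = 0.932, y = 0.634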